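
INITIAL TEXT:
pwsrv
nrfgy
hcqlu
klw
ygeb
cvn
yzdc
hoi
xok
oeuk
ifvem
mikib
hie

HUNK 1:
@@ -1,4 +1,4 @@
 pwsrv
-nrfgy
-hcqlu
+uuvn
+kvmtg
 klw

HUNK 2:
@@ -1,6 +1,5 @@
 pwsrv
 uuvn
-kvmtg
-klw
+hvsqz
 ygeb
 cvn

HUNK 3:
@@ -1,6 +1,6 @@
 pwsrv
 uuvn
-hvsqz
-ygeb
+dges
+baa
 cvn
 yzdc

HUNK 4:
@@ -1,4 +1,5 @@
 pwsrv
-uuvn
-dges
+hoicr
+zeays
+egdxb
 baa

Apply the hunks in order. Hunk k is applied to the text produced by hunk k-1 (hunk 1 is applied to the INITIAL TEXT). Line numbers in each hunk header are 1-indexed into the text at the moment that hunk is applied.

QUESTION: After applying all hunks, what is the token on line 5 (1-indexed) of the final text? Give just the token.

Answer: baa

Derivation:
Hunk 1: at line 1 remove [nrfgy,hcqlu] add [uuvn,kvmtg] -> 13 lines: pwsrv uuvn kvmtg klw ygeb cvn yzdc hoi xok oeuk ifvem mikib hie
Hunk 2: at line 1 remove [kvmtg,klw] add [hvsqz] -> 12 lines: pwsrv uuvn hvsqz ygeb cvn yzdc hoi xok oeuk ifvem mikib hie
Hunk 3: at line 1 remove [hvsqz,ygeb] add [dges,baa] -> 12 lines: pwsrv uuvn dges baa cvn yzdc hoi xok oeuk ifvem mikib hie
Hunk 4: at line 1 remove [uuvn,dges] add [hoicr,zeays,egdxb] -> 13 lines: pwsrv hoicr zeays egdxb baa cvn yzdc hoi xok oeuk ifvem mikib hie
Final line 5: baa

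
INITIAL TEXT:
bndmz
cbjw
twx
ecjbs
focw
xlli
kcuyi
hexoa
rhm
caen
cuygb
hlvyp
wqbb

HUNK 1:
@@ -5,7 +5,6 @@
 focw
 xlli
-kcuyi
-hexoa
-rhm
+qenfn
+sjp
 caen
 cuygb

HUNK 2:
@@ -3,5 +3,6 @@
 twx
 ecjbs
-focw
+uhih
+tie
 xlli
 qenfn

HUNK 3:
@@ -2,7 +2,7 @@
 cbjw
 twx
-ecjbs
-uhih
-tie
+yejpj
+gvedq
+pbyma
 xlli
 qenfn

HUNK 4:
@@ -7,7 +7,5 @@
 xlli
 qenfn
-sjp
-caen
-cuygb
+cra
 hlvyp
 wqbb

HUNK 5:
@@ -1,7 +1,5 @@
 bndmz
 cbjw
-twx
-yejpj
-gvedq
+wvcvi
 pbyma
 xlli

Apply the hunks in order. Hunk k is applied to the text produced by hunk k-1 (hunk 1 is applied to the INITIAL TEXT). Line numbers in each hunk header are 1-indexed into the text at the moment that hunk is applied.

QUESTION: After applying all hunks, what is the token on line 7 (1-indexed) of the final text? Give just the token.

Hunk 1: at line 5 remove [kcuyi,hexoa,rhm] add [qenfn,sjp] -> 12 lines: bndmz cbjw twx ecjbs focw xlli qenfn sjp caen cuygb hlvyp wqbb
Hunk 2: at line 3 remove [focw] add [uhih,tie] -> 13 lines: bndmz cbjw twx ecjbs uhih tie xlli qenfn sjp caen cuygb hlvyp wqbb
Hunk 3: at line 2 remove [ecjbs,uhih,tie] add [yejpj,gvedq,pbyma] -> 13 lines: bndmz cbjw twx yejpj gvedq pbyma xlli qenfn sjp caen cuygb hlvyp wqbb
Hunk 4: at line 7 remove [sjp,caen,cuygb] add [cra] -> 11 lines: bndmz cbjw twx yejpj gvedq pbyma xlli qenfn cra hlvyp wqbb
Hunk 5: at line 1 remove [twx,yejpj,gvedq] add [wvcvi] -> 9 lines: bndmz cbjw wvcvi pbyma xlli qenfn cra hlvyp wqbb
Final line 7: cra

Answer: cra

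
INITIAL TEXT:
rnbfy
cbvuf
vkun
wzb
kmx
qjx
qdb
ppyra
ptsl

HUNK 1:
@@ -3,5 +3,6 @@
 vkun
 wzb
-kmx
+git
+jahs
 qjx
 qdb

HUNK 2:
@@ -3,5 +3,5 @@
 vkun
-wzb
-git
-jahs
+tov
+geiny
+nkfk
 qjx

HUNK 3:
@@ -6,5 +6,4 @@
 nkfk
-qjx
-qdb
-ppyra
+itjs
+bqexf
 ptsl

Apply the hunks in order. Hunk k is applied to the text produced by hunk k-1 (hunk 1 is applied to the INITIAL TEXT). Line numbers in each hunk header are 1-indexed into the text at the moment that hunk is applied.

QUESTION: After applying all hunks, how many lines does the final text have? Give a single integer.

Answer: 9

Derivation:
Hunk 1: at line 3 remove [kmx] add [git,jahs] -> 10 lines: rnbfy cbvuf vkun wzb git jahs qjx qdb ppyra ptsl
Hunk 2: at line 3 remove [wzb,git,jahs] add [tov,geiny,nkfk] -> 10 lines: rnbfy cbvuf vkun tov geiny nkfk qjx qdb ppyra ptsl
Hunk 3: at line 6 remove [qjx,qdb,ppyra] add [itjs,bqexf] -> 9 lines: rnbfy cbvuf vkun tov geiny nkfk itjs bqexf ptsl
Final line count: 9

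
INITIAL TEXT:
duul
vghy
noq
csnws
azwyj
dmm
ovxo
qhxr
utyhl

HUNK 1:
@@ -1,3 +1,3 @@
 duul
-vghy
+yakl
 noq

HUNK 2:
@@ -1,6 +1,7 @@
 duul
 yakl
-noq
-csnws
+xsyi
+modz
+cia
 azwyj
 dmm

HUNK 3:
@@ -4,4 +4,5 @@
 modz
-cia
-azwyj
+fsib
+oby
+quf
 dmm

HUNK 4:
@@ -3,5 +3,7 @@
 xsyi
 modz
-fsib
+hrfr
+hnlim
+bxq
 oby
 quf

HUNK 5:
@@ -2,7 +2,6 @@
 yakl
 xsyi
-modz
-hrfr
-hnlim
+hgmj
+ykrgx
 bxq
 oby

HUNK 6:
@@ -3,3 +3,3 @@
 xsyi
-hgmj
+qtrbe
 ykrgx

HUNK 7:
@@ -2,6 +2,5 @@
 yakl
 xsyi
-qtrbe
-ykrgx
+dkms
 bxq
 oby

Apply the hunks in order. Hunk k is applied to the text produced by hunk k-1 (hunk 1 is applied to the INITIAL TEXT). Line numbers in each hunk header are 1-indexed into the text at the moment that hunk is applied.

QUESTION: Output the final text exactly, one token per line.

Hunk 1: at line 1 remove [vghy] add [yakl] -> 9 lines: duul yakl noq csnws azwyj dmm ovxo qhxr utyhl
Hunk 2: at line 1 remove [noq,csnws] add [xsyi,modz,cia] -> 10 lines: duul yakl xsyi modz cia azwyj dmm ovxo qhxr utyhl
Hunk 3: at line 4 remove [cia,azwyj] add [fsib,oby,quf] -> 11 lines: duul yakl xsyi modz fsib oby quf dmm ovxo qhxr utyhl
Hunk 4: at line 3 remove [fsib] add [hrfr,hnlim,bxq] -> 13 lines: duul yakl xsyi modz hrfr hnlim bxq oby quf dmm ovxo qhxr utyhl
Hunk 5: at line 2 remove [modz,hrfr,hnlim] add [hgmj,ykrgx] -> 12 lines: duul yakl xsyi hgmj ykrgx bxq oby quf dmm ovxo qhxr utyhl
Hunk 6: at line 3 remove [hgmj] add [qtrbe] -> 12 lines: duul yakl xsyi qtrbe ykrgx bxq oby quf dmm ovxo qhxr utyhl
Hunk 7: at line 2 remove [qtrbe,ykrgx] add [dkms] -> 11 lines: duul yakl xsyi dkms bxq oby quf dmm ovxo qhxr utyhl

Answer: duul
yakl
xsyi
dkms
bxq
oby
quf
dmm
ovxo
qhxr
utyhl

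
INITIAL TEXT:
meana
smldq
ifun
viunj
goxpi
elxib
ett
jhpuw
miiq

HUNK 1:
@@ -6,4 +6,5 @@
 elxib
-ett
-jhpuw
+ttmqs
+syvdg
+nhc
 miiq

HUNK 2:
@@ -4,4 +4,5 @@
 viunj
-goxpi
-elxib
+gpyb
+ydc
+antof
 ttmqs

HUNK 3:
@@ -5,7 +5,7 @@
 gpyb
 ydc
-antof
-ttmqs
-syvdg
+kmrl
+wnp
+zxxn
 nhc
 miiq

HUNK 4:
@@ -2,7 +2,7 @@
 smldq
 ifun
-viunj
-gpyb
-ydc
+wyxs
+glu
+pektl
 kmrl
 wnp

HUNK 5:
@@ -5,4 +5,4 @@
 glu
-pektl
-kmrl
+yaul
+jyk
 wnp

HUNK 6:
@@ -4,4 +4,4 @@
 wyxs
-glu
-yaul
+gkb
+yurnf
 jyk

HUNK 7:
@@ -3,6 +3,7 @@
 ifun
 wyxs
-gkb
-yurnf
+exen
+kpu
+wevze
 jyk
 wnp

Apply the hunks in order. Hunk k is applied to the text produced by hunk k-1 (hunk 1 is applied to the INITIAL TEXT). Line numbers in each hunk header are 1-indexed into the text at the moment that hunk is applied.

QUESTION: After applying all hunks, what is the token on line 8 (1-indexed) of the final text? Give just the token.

Answer: jyk

Derivation:
Hunk 1: at line 6 remove [ett,jhpuw] add [ttmqs,syvdg,nhc] -> 10 lines: meana smldq ifun viunj goxpi elxib ttmqs syvdg nhc miiq
Hunk 2: at line 4 remove [goxpi,elxib] add [gpyb,ydc,antof] -> 11 lines: meana smldq ifun viunj gpyb ydc antof ttmqs syvdg nhc miiq
Hunk 3: at line 5 remove [antof,ttmqs,syvdg] add [kmrl,wnp,zxxn] -> 11 lines: meana smldq ifun viunj gpyb ydc kmrl wnp zxxn nhc miiq
Hunk 4: at line 2 remove [viunj,gpyb,ydc] add [wyxs,glu,pektl] -> 11 lines: meana smldq ifun wyxs glu pektl kmrl wnp zxxn nhc miiq
Hunk 5: at line 5 remove [pektl,kmrl] add [yaul,jyk] -> 11 lines: meana smldq ifun wyxs glu yaul jyk wnp zxxn nhc miiq
Hunk 6: at line 4 remove [glu,yaul] add [gkb,yurnf] -> 11 lines: meana smldq ifun wyxs gkb yurnf jyk wnp zxxn nhc miiq
Hunk 7: at line 3 remove [gkb,yurnf] add [exen,kpu,wevze] -> 12 lines: meana smldq ifun wyxs exen kpu wevze jyk wnp zxxn nhc miiq
Final line 8: jyk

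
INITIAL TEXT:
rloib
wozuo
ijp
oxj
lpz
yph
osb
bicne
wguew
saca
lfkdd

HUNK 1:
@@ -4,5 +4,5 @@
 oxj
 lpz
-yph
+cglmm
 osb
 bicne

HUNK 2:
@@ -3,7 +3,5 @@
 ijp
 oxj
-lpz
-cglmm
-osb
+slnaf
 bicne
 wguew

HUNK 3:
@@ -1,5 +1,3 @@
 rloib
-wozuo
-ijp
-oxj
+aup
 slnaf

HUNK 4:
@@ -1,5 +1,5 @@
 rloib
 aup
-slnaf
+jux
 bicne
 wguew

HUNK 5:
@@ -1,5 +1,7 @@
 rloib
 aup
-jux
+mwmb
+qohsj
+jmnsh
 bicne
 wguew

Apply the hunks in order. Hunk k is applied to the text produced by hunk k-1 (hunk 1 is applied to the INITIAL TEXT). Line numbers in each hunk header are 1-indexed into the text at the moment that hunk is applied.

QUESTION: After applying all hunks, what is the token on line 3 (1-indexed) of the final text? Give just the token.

Hunk 1: at line 4 remove [yph] add [cglmm] -> 11 lines: rloib wozuo ijp oxj lpz cglmm osb bicne wguew saca lfkdd
Hunk 2: at line 3 remove [lpz,cglmm,osb] add [slnaf] -> 9 lines: rloib wozuo ijp oxj slnaf bicne wguew saca lfkdd
Hunk 3: at line 1 remove [wozuo,ijp,oxj] add [aup] -> 7 lines: rloib aup slnaf bicne wguew saca lfkdd
Hunk 4: at line 1 remove [slnaf] add [jux] -> 7 lines: rloib aup jux bicne wguew saca lfkdd
Hunk 5: at line 1 remove [jux] add [mwmb,qohsj,jmnsh] -> 9 lines: rloib aup mwmb qohsj jmnsh bicne wguew saca lfkdd
Final line 3: mwmb

Answer: mwmb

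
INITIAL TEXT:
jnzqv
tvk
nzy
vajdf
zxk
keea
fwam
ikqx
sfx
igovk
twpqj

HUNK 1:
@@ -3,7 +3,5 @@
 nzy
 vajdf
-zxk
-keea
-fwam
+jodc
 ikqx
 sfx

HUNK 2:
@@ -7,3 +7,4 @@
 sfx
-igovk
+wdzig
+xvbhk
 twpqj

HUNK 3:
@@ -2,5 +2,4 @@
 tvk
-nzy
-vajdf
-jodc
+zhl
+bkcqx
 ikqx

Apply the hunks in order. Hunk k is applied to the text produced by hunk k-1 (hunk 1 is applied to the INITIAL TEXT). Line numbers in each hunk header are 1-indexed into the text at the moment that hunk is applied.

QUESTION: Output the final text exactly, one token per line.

Answer: jnzqv
tvk
zhl
bkcqx
ikqx
sfx
wdzig
xvbhk
twpqj

Derivation:
Hunk 1: at line 3 remove [zxk,keea,fwam] add [jodc] -> 9 lines: jnzqv tvk nzy vajdf jodc ikqx sfx igovk twpqj
Hunk 2: at line 7 remove [igovk] add [wdzig,xvbhk] -> 10 lines: jnzqv tvk nzy vajdf jodc ikqx sfx wdzig xvbhk twpqj
Hunk 3: at line 2 remove [nzy,vajdf,jodc] add [zhl,bkcqx] -> 9 lines: jnzqv tvk zhl bkcqx ikqx sfx wdzig xvbhk twpqj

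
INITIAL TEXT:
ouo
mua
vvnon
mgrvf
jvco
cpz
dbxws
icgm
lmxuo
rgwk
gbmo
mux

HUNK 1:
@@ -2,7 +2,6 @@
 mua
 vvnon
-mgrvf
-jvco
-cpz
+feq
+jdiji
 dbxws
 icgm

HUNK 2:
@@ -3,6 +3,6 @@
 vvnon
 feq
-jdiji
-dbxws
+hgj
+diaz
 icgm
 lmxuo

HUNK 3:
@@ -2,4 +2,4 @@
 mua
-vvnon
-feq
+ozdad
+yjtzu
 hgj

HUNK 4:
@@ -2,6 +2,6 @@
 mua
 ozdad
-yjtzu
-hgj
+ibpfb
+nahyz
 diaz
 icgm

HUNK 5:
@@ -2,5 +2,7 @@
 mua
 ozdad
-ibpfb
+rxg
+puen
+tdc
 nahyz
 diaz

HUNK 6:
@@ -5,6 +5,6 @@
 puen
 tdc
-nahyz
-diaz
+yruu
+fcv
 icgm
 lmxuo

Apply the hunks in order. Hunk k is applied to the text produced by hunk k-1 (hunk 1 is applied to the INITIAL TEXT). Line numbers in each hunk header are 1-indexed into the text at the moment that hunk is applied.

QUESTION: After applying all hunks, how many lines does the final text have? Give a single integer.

Hunk 1: at line 2 remove [mgrvf,jvco,cpz] add [feq,jdiji] -> 11 lines: ouo mua vvnon feq jdiji dbxws icgm lmxuo rgwk gbmo mux
Hunk 2: at line 3 remove [jdiji,dbxws] add [hgj,diaz] -> 11 lines: ouo mua vvnon feq hgj diaz icgm lmxuo rgwk gbmo mux
Hunk 3: at line 2 remove [vvnon,feq] add [ozdad,yjtzu] -> 11 lines: ouo mua ozdad yjtzu hgj diaz icgm lmxuo rgwk gbmo mux
Hunk 4: at line 2 remove [yjtzu,hgj] add [ibpfb,nahyz] -> 11 lines: ouo mua ozdad ibpfb nahyz diaz icgm lmxuo rgwk gbmo mux
Hunk 5: at line 2 remove [ibpfb] add [rxg,puen,tdc] -> 13 lines: ouo mua ozdad rxg puen tdc nahyz diaz icgm lmxuo rgwk gbmo mux
Hunk 6: at line 5 remove [nahyz,diaz] add [yruu,fcv] -> 13 lines: ouo mua ozdad rxg puen tdc yruu fcv icgm lmxuo rgwk gbmo mux
Final line count: 13

Answer: 13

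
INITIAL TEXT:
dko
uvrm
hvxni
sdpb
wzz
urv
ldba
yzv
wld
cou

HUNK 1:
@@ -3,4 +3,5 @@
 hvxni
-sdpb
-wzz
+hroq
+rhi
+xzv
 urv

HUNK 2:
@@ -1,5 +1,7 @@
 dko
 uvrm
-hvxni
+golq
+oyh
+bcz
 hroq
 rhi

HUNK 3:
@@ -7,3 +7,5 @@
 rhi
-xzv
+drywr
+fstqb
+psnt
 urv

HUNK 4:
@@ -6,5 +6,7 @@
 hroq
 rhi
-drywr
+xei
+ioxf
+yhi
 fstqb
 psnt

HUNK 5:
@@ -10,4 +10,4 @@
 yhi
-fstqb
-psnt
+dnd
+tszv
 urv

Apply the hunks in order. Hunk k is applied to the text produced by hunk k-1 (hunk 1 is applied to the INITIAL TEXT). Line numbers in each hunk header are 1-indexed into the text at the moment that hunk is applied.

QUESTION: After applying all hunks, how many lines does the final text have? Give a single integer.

Hunk 1: at line 3 remove [sdpb,wzz] add [hroq,rhi,xzv] -> 11 lines: dko uvrm hvxni hroq rhi xzv urv ldba yzv wld cou
Hunk 2: at line 1 remove [hvxni] add [golq,oyh,bcz] -> 13 lines: dko uvrm golq oyh bcz hroq rhi xzv urv ldba yzv wld cou
Hunk 3: at line 7 remove [xzv] add [drywr,fstqb,psnt] -> 15 lines: dko uvrm golq oyh bcz hroq rhi drywr fstqb psnt urv ldba yzv wld cou
Hunk 4: at line 6 remove [drywr] add [xei,ioxf,yhi] -> 17 lines: dko uvrm golq oyh bcz hroq rhi xei ioxf yhi fstqb psnt urv ldba yzv wld cou
Hunk 5: at line 10 remove [fstqb,psnt] add [dnd,tszv] -> 17 lines: dko uvrm golq oyh bcz hroq rhi xei ioxf yhi dnd tszv urv ldba yzv wld cou
Final line count: 17

Answer: 17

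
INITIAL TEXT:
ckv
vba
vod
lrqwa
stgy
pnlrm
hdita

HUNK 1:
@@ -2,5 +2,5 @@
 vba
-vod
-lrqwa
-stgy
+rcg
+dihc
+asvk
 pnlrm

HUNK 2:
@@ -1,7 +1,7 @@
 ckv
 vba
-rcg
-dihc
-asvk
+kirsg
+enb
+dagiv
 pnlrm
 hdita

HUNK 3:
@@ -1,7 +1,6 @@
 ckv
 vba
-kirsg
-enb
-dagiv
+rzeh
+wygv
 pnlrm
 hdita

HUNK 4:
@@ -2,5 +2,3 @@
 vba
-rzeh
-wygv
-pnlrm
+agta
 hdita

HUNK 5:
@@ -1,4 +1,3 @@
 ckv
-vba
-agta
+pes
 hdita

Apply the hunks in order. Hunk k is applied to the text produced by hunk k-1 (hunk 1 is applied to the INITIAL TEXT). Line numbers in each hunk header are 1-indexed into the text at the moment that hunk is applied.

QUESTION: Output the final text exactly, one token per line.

Hunk 1: at line 2 remove [vod,lrqwa,stgy] add [rcg,dihc,asvk] -> 7 lines: ckv vba rcg dihc asvk pnlrm hdita
Hunk 2: at line 1 remove [rcg,dihc,asvk] add [kirsg,enb,dagiv] -> 7 lines: ckv vba kirsg enb dagiv pnlrm hdita
Hunk 3: at line 1 remove [kirsg,enb,dagiv] add [rzeh,wygv] -> 6 lines: ckv vba rzeh wygv pnlrm hdita
Hunk 4: at line 2 remove [rzeh,wygv,pnlrm] add [agta] -> 4 lines: ckv vba agta hdita
Hunk 5: at line 1 remove [vba,agta] add [pes] -> 3 lines: ckv pes hdita

Answer: ckv
pes
hdita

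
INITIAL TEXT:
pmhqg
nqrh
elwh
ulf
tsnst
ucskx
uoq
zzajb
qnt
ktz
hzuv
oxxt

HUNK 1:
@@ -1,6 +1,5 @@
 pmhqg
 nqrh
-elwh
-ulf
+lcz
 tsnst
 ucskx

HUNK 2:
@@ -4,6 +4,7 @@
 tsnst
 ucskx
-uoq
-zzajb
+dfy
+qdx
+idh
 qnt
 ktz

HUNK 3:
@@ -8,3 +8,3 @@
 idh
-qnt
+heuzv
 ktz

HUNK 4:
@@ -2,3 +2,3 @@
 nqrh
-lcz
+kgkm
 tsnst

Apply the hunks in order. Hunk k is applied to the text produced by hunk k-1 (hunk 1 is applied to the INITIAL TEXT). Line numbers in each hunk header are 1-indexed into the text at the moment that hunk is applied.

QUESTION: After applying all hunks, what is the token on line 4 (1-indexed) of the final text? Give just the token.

Answer: tsnst

Derivation:
Hunk 1: at line 1 remove [elwh,ulf] add [lcz] -> 11 lines: pmhqg nqrh lcz tsnst ucskx uoq zzajb qnt ktz hzuv oxxt
Hunk 2: at line 4 remove [uoq,zzajb] add [dfy,qdx,idh] -> 12 lines: pmhqg nqrh lcz tsnst ucskx dfy qdx idh qnt ktz hzuv oxxt
Hunk 3: at line 8 remove [qnt] add [heuzv] -> 12 lines: pmhqg nqrh lcz tsnst ucskx dfy qdx idh heuzv ktz hzuv oxxt
Hunk 4: at line 2 remove [lcz] add [kgkm] -> 12 lines: pmhqg nqrh kgkm tsnst ucskx dfy qdx idh heuzv ktz hzuv oxxt
Final line 4: tsnst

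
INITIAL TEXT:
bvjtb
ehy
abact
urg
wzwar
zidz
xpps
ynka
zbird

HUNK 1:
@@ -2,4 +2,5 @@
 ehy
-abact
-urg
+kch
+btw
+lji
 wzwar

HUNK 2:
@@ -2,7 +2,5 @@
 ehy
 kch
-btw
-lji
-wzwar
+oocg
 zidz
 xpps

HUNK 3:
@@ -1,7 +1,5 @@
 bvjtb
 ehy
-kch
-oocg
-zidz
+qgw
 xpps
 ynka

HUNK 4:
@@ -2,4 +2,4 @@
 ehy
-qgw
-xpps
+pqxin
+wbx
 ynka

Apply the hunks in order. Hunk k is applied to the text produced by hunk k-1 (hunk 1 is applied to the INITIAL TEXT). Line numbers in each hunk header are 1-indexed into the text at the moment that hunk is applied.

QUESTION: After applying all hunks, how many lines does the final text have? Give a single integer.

Answer: 6

Derivation:
Hunk 1: at line 2 remove [abact,urg] add [kch,btw,lji] -> 10 lines: bvjtb ehy kch btw lji wzwar zidz xpps ynka zbird
Hunk 2: at line 2 remove [btw,lji,wzwar] add [oocg] -> 8 lines: bvjtb ehy kch oocg zidz xpps ynka zbird
Hunk 3: at line 1 remove [kch,oocg,zidz] add [qgw] -> 6 lines: bvjtb ehy qgw xpps ynka zbird
Hunk 4: at line 2 remove [qgw,xpps] add [pqxin,wbx] -> 6 lines: bvjtb ehy pqxin wbx ynka zbird
Final line count: 6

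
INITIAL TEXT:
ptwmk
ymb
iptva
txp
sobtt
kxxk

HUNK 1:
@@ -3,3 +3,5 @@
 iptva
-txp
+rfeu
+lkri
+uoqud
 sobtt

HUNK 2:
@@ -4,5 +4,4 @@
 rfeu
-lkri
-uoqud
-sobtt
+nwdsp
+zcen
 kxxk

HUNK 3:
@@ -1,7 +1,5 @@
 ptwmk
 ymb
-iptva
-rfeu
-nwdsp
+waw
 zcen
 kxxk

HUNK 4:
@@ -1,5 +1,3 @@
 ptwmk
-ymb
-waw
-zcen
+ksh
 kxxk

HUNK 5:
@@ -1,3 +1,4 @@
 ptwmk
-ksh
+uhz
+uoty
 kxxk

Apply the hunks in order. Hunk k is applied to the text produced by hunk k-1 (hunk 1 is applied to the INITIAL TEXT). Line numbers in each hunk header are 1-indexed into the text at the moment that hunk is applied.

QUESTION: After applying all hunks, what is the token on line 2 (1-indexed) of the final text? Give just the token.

Answer: uhz

Derivation:
Hunk 1: at line 3 remove [txp] add [rfeu,lkri,uoqud] -> 8 lines: ptwmk ymb iptva rfeu lkri uoqud sobtt kxxk
Hunk 2: at line 4 remove [lkri,uoqud,sobtt] add [nwdsp,zcen] -> 7 lines: ptwmk ymb iptva rfeu nwdsp zcen kxxk
Hunk 3: at line 1 remove [iptva,rfeu,nwdsp] add [waw] -> 5 lines: ptwmk ymb waw zcen kxxk
Hunk 4: at line 1 remove [ymb,waw,zcen] add [ksh] -> 3 lines: ptwmk ksh kxxk
Hunk 5: at line 1 remove [ksh] add [uhz,uoty] -> 4 lines: ptwmk uhz uoty kxxk
Final line 2: uhz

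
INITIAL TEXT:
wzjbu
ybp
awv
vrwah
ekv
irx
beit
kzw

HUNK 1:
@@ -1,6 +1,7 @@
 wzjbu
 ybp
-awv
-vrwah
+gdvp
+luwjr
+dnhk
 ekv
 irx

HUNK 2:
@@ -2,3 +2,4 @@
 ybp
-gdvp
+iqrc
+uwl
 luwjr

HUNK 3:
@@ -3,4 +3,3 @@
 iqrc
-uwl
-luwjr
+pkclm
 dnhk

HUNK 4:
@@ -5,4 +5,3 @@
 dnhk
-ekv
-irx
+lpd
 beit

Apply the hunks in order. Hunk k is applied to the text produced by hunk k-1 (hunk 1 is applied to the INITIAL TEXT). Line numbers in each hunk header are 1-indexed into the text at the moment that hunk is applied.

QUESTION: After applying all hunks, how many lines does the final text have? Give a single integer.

Hunk 1: at line 1 remove [awv,vrwah] add [gdvp,luwjr,dnhk] -> 9 lines: wzjbu ybp gdvp luwjr dnhk ekv irx beit kzw
Hunk 2: at line 2 remove [gdvp] add [iqrc,uwl] -> 10 lines: wzjbu ybp iqrc uwl luwjr dnhk ekv irx beit kzw
Hunk 3: at line 3 remove [uwl,luwjr] add [pkclm] -> 9 lines: wzjbu ybp iqrc pkclm dnhk ekv irx beit kzw
Hunk 4: at line 5 remove [ekv,irx] add [lpd] -> 8 lines: wzjbu ybp iqrc pkclm dnhk lpd beit kzw
Final line count: 8

Answer: 8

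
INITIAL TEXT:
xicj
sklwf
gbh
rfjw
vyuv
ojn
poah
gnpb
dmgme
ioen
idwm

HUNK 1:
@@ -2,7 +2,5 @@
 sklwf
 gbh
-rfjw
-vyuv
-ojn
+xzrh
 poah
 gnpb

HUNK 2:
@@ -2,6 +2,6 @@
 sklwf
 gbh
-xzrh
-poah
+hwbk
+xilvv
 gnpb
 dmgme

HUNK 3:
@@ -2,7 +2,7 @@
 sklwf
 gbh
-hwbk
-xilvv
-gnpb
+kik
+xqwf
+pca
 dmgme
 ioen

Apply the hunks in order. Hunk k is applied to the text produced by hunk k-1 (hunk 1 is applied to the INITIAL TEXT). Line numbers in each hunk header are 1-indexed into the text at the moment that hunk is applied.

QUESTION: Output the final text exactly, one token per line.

Hunk 1: at line 2 remove [rfjw,vyuv,ojn] add [xzrh] -> 9 lines: xicj sklwf gbh xzrh poah gnpb dmgme ioen idwm
Hunk 2: at line 2 remove [xzrh,poah] add [hwbk,xilvv] -> 9 lines: xicj sklwf gbh hwbk xilvv gnpb dmgme ioen idwm
Hunk 3: at line 2 remove [hwbk,xilvv,gnpb] add [kik,xqwf,pca] -> 9 lines: xicj sklwf gbh kik xqwf pca dmgme ioen idwm

Answer: xicj
sklwf
gbh
kik
xqwf
pca
dmgme
ioen
idwm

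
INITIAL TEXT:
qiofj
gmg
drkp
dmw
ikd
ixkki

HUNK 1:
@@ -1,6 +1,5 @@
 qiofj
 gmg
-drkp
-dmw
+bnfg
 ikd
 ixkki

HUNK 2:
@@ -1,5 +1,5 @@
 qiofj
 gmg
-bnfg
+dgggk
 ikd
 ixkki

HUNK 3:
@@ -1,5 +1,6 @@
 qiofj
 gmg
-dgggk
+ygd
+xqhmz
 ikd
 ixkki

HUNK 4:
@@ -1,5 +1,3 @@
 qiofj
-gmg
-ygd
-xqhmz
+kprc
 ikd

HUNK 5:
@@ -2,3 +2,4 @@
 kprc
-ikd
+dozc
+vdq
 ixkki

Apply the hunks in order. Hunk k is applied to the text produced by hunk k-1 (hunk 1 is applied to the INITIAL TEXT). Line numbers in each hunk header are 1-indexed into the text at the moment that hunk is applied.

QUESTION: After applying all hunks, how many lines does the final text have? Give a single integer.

Hunk 1: at line 1 remove [drkp,dmw] add [bnfg] -> 5 lines: qiofj gmg bnfg ikd ixkki
Hunk 2: at line 1 remove [bnfg] add [dgggk] -> 5 lines: qiofj gmg dgggk ikd ixkki
Hunk 3: at line 1 remove [dgggk] add [ygd,xqhmz] -> 6 lines: qiofj gmg ygd xqhmz ikd ixkki
Hunk 4: at line 1 remove [gmg,ygd,xqhmz] add [kprc] -> 4 lines: qiofj kprc ikd ixkki
Hunk 5: at line 2 remove [ikd] add [dozc,vdq] -> 5 lines: qiofj kprc dozc vdq ixkki
Final line count: 5

Answer: 5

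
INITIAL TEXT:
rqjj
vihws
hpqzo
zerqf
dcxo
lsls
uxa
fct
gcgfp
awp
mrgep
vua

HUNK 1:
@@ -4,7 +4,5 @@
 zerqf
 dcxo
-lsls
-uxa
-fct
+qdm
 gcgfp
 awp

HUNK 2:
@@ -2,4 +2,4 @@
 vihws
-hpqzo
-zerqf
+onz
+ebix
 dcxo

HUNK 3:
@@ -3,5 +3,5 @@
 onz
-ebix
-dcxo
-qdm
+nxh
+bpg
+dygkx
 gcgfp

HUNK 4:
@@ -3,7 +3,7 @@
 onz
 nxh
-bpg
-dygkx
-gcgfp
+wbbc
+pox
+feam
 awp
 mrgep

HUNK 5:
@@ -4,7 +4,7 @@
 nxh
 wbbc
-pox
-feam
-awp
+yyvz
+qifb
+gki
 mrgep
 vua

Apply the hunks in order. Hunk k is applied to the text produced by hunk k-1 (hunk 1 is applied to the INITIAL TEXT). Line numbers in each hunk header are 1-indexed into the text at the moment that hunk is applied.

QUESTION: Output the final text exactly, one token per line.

Hunk 1: at line 4 remove [lsls,uxa,fct] add [qdm] -> 10 lines: rqjj vihws hpqzo zerqf dcxo qdm gcgfp awp mrgep vua
Hunk 2: at line 2 remove [hpqzo,zerqf] add [onz,ebix] -> 10 lines: rqjj vihws onz ebix dcxo qdm gcgfp awp mrgep vua
Hunk 3: at line 3 remove [ebix,dcxo,qdm] add [nxh,bpg,dygkx] -> 10 lines: rqjj vihws onz nxh bpg dygkx gcgfp awp mrgep vua
Hunk 4: at line 3 remove [bpg,dygkx,gcgfp] add [wbbc,pox,feam] -> 10 lines: rqjj vihws onz nxh wbbc pox feam awp mrgep vua
Hunk 5: at line 4 remove [pox,feam,awp] add [yyvz,qifb,gki] -> 10 lines: rqjj vihws onz nxh wbbc yyvz qifb gki mrgep vua

Answer: rqjj
vihws
onz
nxh
wbbc
yyvz
qifb
gki
mrgep
vua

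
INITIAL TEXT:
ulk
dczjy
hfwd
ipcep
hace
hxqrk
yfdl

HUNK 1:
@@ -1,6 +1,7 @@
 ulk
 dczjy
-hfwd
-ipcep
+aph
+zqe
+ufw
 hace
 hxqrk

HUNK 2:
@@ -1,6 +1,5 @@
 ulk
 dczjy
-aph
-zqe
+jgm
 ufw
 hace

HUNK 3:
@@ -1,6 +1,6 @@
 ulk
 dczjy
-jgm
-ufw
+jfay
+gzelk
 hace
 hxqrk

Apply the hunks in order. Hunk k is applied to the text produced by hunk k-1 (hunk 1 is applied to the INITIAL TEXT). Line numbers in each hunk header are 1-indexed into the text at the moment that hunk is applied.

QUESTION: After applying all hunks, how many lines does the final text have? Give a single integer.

Hunk 1: at line 1 remove [hfwd,ipcep] add [aph,zqe,ufw] -> 8 lines: ulk dczjy aph zqe ufw hace hxqrk yfdl
Hunk 2: at line 1 remove [aph,zqe] add [jgm] -> 7 lines: ulk dczjy jgm ufw hace hxqrk yfdl
Hunk 3: at line 1 remove [jgm,ufw] add [jfay,gzelk] -> 7 lines: ulk dczjy jfay gzelk hace hxqrk yfdl
Final line count: 7

Answer: 7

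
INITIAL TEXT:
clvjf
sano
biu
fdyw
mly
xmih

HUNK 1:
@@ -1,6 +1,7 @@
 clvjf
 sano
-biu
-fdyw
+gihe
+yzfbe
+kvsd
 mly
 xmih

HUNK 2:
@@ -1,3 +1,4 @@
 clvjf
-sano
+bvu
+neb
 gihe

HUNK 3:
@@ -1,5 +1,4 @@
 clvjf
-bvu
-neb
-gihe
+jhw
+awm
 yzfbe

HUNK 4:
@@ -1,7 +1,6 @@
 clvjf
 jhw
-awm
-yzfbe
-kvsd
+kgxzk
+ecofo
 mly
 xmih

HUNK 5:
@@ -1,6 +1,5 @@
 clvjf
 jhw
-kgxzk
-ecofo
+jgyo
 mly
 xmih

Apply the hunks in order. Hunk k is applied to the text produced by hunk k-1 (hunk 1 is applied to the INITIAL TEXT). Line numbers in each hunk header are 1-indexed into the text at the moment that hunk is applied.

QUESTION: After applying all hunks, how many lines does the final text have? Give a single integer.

Hunk 1: at line 1 remove [biu,fdyw] add [gihe,yzfbe,kvsd] -> 7 lines: clvjf sano gihe yzfbe kvsd mly xmih
Hunk 2: at line 1 remove [sano] add [bvu,neb] -> 8 lines: clvjf bvu neb gihe yzfbe kvsd mly xmih
Hunk 3: at line 1 remove [bvu,neb,gihe] add [jhw,awm] -> 7 lines: clvjf jhw awm yzfbe kvsd mly xmih
Hunk 4: at line 1 remove [awm,yzfbe,kvsd] add [kgxzk,ecofo] -> 6 lines: clvjf jhw kgxzk ecofo mly xmih
Hunk 5: at line 1 remove [kgxzk,ecofo] add [jgyo] -> 5 lines: clvjf jhw jgyo mly xmih
Final line count: 5

Answer: 5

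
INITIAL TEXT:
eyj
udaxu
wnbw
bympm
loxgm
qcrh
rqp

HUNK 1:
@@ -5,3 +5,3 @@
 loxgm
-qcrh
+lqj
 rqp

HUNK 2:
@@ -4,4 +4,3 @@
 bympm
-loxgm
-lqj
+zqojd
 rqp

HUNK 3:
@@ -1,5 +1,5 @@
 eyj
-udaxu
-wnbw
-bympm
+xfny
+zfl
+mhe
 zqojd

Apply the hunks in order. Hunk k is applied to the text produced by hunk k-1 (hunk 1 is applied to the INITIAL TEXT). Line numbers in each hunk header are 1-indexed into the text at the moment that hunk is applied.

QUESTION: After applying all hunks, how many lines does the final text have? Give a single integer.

Answer: 6

Derivation:
Hunk 1: at line 5 remove [qcrh] add [lqj] -> 7 lines: eyj udaxu wnbw bympm loxgm lqj rqp
Hunk 2: at line 4 remove [loxgm,lqj] add [zqojd] -> 6 lines: eyj udaxu wnbw bympm zqojd rqp
Hunk 3: at line 1 remove [udaxu,wnbw,bympm] add [xfny,zfl,mhe] -> 6 lines: eyj xfny zfl mhe zqojd rqp
Final line count: 6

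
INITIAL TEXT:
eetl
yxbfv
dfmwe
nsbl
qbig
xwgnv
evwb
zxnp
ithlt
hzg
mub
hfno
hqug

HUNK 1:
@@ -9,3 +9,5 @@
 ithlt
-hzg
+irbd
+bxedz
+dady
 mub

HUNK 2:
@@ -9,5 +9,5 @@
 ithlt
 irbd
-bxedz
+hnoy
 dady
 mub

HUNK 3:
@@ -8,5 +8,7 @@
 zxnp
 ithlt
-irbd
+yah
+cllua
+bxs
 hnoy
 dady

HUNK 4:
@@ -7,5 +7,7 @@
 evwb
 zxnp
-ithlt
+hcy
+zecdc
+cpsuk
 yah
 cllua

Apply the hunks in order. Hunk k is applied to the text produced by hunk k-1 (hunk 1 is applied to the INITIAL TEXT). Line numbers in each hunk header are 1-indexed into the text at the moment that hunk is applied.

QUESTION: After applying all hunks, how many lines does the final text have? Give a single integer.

Answer: 19

Derivation:
Hunk 1: at line 9 remove [hzg] add [irbd,bxedz,dady] -> 15 lines: eetl yxbfv dfmwe nsbl qbig xwgnv evwb zxnp ithlt irbd bxedz dady mub hfno hqug
Hunk 2: at line 9 remove [bxedz] add [hnoy] -> 15 lines: eetl yxbfv dfmwe nsbl qbig xwgnv evwb zxnp ithlt irbd hnoy dady mub hfno hqug
Hunk 3: at line 8 remove [irbd] add [yah,cllua,bxs] -> 17 lines: eetl yxbfv dfmwe nsbl qbig xwgnv evwb zxnp ithlt yah cllua bxs hnoy dady mub hfno hqug
Hunk 4: at line 7 remove [ithlt] add [hcy,zecdc,cpsuk] -> 19 lines: eetl yxbfv dfmwe nsbl qbig xwgnv evwb zxnp hcy zecdc cpsuk yah cllua bxs hnoy dady mub hfno hqug
Final line count: 19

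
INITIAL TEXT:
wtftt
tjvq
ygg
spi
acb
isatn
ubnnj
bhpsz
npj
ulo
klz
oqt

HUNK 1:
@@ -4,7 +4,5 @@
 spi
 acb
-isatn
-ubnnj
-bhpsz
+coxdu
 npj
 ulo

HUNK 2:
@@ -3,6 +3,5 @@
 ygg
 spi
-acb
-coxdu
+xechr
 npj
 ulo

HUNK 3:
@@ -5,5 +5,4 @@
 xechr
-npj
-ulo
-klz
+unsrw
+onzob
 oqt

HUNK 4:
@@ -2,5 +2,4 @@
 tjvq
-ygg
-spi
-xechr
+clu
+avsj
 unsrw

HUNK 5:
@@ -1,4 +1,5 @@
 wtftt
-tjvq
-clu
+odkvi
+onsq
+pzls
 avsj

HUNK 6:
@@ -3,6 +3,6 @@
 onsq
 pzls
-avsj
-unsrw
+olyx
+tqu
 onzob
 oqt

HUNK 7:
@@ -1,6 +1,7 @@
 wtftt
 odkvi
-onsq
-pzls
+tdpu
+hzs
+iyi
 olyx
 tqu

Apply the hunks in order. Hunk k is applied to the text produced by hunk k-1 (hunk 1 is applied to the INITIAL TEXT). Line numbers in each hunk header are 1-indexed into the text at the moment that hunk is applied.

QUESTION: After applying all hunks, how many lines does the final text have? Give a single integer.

Hunk 1: at line 4 remove [isatn,ubnnj,bhpsz] add [coxdu] -> 10 lines: wtftt tjvq ygg spi acb coxdu npj ulo klz oqt
Hunk 2: at line 3 remove [acb,coxdu] add [xechr] -> 9 lines: wtftt tjvq ygg spi xechr npj ulo klz oqt
Hunk 3: at line 5 remove [npj,ulo,klz] add [unsrw,onzob] -> 8 lines: wtftt tjvq ygg spi xechr unsrw onzob oqt
Hunk 4: at line 2 remove [ygg,spi,xechr] add [clu,avsj] -> 7 lines: wtftt tjvq clu avsj unsrw onzob oqt
Hunk 5: at line 1 remove [tjvq,clu] add [odkvi,onsq,pzls] -> 8 lines: wtftt odkvi onsq pzls avsj unsrw onzob oqt
Hunk 6: at line 3 remove [avsj,unsrw] add [olyx,tqu] -> 8 lines: wtftt odkvi onsq pzls olyx tqu onzob oqt
Hunk 7: at line 1 remove [onsq,pzls] add [tdpu,hzs,iyi] -> 9 lines: wtftt odkvi tdpu hzs iyi olyx tqu onzob oqt
Final line count: 9

Answer: 9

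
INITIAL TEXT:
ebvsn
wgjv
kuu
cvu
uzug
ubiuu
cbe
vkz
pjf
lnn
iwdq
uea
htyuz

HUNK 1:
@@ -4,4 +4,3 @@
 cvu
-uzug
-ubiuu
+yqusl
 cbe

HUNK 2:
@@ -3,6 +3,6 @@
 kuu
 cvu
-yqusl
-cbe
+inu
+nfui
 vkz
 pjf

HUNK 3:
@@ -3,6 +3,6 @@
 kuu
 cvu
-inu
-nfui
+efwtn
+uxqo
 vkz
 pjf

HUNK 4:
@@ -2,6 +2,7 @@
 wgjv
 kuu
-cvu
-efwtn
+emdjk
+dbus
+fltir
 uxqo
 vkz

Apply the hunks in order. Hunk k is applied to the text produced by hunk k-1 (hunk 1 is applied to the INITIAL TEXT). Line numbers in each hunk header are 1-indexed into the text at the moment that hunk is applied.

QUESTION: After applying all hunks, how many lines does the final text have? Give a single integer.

Answer: 13

Derivation:
Hunk 1: at line 4 remove [uzug,ubiuu] add [yqusl] -> 12 lines: ebvsn wgjv kuu cvu yqusl cbe vkz pjf lnn iwdq uea htyuz
Hunk 2: at line 3 remove [yqusl,cbe] add [inu,nfui] -> 12 lines: ebvsn wgjv kuu cvu inu nfui vkz pjf lnn iwdq uea htyuz
Hunk 3: at line 3 remove [inu,nfui] add [efwtn,uxqo] -> 12 lines: ebvsn wgjv kuu cvu efwtn uxqo vkz pjf lnn iwdq uea htyuz
Hunk 4: at line 2 remove [cvu,efwtn] add [emdjk,dbus,fltir] -> 13 lines: ebvsn wgjv kuu emdjk dbus fltir uxqo vkz pjf lnn iwdq uea htyuz
Final line count: 13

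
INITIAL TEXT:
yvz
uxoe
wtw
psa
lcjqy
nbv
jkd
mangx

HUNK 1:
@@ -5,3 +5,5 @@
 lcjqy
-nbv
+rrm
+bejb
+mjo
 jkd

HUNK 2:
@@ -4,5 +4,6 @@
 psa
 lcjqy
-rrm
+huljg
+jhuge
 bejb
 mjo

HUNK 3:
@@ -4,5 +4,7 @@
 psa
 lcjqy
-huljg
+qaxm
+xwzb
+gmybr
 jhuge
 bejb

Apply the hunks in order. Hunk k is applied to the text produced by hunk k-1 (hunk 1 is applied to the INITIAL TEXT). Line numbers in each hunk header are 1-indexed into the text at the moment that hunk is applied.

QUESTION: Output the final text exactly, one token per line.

Answer: yvz
uxoe
wtw
psa
lcjqy
qaxm
xwzb
gmybr
jhuge
bejb
mjo
jkd
mangx

Derivation:
Hunk 1: at line 5 remove [nbv] add [rrm,bejb,mjo] -> 10 lines: yvz uxoe wtw psa lcjqy rrm bejb mjo jkd mangx
Hunk 2: at line 4 remove [rrm] add [huljg,jhuge] -> 11 lines: yvz uxoe wtw psa lcjqy huljg jhuge bejb mjo jkd mangx
Hunk 3: at line 4 remove [huljg] add [qaxm,xwzb,gmybr] -> 13 lines: yvz uxoe wtw psa lcjqy qaxm xwzb gmybr jhuge bejb mjo jkd mangx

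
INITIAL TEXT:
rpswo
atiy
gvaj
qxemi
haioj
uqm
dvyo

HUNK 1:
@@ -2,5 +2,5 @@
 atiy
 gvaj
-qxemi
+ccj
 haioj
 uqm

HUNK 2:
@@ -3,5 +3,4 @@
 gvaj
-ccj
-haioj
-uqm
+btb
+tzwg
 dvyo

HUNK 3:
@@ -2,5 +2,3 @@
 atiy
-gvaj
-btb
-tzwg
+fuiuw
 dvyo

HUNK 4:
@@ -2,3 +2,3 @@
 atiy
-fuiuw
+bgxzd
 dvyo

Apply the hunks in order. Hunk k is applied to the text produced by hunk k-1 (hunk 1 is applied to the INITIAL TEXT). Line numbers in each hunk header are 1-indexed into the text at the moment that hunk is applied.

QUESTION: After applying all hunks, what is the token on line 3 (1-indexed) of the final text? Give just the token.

Hunk 1: at line 2 remove [qxemi] add [ccj] -> 7 lines: rpswo atiy gvaj ccj haioj uqm dvyo
Hunk 2: at line 3 remove [ccj,haioj,uqm] add [btb,tzwg] -> 6 lines: rpswo atiy gvaj btb tzwg dvyo
Hunk 3: at line 2 remove [gvaj,btb,tzwg] add [fuiuw] -> 4 lines: rpswo atiy fuiuw dvyo
Hunk 4: at line 2 remove [fuiuw] add [bgxzd] -> 4 lines: rpswo atiy bgxzd dvyo
Final line 3: bgxzd

Answer: bgxzd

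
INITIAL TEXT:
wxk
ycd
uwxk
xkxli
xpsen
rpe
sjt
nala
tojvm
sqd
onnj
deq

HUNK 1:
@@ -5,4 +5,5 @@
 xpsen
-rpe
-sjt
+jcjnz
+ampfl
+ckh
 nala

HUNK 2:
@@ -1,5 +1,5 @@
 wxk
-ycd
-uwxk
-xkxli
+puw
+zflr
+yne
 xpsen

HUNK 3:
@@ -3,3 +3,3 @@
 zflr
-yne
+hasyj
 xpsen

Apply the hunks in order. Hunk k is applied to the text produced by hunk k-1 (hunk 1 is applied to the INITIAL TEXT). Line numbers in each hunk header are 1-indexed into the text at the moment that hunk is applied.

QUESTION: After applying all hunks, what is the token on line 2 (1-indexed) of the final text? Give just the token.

Hunk 1: at line 5 remove [rpe,sjt] add [jcjnz,ampfl,ckh] -> 13 lines: wxk ycd uwxk xkxli xpsen jcjnz ampfl ckh nala tojvm sqd onnj deq
Hunk 2: at line 1 remove [ycd,uwxk,xkxli] add [puw,zflr,yne] -> 13 lines: wxk puw zflr yne xpsen jcjnz ampfl ckh nala tojvm sqd onnj deq
Hunk 3: at line 3 remove [yne] add [hasyj] -> 13 lines: wxk puw zflr hasyj xpsen jcjnz ampfl ckh nala tojvm sqd onnj deq
Final line 2: puw

Answer: puw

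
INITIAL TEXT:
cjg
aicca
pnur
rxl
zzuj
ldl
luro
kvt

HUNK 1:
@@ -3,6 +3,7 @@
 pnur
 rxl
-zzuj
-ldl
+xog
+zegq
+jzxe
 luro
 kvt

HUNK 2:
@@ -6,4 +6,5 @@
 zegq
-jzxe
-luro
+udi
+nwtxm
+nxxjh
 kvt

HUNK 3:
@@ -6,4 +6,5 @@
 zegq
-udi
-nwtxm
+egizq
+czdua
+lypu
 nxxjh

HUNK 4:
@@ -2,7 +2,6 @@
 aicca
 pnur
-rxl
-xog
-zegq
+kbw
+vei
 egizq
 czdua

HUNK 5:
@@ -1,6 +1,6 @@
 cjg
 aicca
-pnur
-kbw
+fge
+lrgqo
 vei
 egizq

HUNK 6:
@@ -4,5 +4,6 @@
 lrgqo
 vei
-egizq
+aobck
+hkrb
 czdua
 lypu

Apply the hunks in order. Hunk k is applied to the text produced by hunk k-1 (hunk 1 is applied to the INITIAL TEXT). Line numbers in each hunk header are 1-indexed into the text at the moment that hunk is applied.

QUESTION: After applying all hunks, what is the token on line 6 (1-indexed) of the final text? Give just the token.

Answer: aobck

Derivation:
Hunk 1: at line 3 remove [zzuj,ldl] add [xog,zegq,jzxe] -> 9 lines: cjg aicca pnur rxl xog zegq jzxe luro kvt
Hunk 2: at line 6 remove [jzxe,luro] add [udi,nwtxm,nxxjh] -> 10 lines: cjg aicca pnur rxl xog zegq udi nwtxm nxxjh kvt
Hunk 3: at line 6 remove [udi,nwtxm] add [egizq,czdua,lypu] -> 11 lines: cjg aicca pnur rxl xog zegq egizq czdua lypu nxxjh kvt
Hunk 4: at line 2 remove [rxl,xog,zegq] add [kbw,vei] -> 10 lines: cjg aicca pnur kbw vei egizq czdua lypu nxxjh kvt
Hunk 5: at line 1 remove [pnur,kbw] add [fge,lrgqo] -> 10 lines: cjg aicca fge lrgqo vei egizq czdua lypu nxxjh kvt
Hunk 6: at line 4 remove [egizq] add [aobck,hkrb] -> 11 lines: cjg aicca fge lrgqo vei aobck hkrb czdua lypu nxxjh kvt
Final line 6: aobck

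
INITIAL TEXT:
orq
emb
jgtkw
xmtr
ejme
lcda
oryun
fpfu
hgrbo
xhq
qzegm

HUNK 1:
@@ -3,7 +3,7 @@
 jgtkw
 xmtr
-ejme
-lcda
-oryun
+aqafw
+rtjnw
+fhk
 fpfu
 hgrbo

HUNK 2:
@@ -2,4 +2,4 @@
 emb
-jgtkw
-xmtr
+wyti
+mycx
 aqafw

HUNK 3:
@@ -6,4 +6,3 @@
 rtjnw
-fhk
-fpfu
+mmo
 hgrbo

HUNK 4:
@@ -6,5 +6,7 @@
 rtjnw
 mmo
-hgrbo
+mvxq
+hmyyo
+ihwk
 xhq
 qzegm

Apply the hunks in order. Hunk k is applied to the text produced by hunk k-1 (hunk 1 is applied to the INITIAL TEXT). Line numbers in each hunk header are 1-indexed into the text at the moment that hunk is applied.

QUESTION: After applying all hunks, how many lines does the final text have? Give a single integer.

Hunk 1: at line 3 remove [ejme,lcda,oryun] add [aqafw,rtjnw,fhk] -> 11 lines: orq emb jgtkw xmtr aqafw rtjnw fhk fpfu hgrbo xhq qzegm
Hunk 2: at line 2 remove [jgtkw,xmtr] add [wyti,mycx] -> 11 lines: orq emb wyti mycx aqafw rtjnw fhk fpfu hgrbo xhq qzegm
Hunk 3: at line 6 remove [fhk,fpfu] add [mmo] -> 10 lines: orq emb wyti mycx aqafw rtjnw mmo hgrbo xhq qzegm
Hunk 4: at line 6 remove [hgrbo] add [mvxq,hmyyo,ihwk] -> 12 lines: orq emb wyti mycx aqafw rtjnw mmo mvxq hmyyo ihwk xhq qzegm
Final line count: 12

Answer: 12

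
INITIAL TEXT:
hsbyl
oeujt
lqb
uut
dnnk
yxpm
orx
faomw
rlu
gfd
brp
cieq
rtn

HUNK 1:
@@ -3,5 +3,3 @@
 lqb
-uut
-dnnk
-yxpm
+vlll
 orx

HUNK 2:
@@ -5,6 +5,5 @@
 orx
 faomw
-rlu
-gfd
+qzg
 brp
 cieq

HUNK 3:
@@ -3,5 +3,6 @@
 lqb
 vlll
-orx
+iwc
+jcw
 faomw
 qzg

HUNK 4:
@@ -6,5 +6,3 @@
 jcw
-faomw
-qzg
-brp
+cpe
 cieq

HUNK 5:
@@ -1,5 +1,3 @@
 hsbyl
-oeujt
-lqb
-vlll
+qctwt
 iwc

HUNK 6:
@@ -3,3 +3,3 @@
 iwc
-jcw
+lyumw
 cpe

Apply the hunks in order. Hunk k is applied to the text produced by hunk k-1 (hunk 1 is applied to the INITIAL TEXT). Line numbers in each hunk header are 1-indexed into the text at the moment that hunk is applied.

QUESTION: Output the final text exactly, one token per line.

Hunk 1: at line 3 remove [uut,dnnk,yxpm] add [vlll] -> 11 lines: hsbyl oeujt lqb vlll orx faomw rlu gfd brp cieq rtn
Hunk 2: at line 5 remove [rlu,gfd] add [qzg] -> 10 lines: hsbyl oeujt lqb vlll orx faomw qzg brp cieq rtn
Hunk 3: at line 3 remove [orx] add [iwc,jcw] -> 11 lines: hsbyl oeujt lqb vlll iwc jcw faomw qzg brp cieq rtn
Hunk 4: at line 6 remove [faomw,qzg,brp] add [cpe] -> 9 lines: hsbyl oeujt lqb vlll iwc jcw cpe cieq rtn
Hunk 5: at line 1 remove [oeujt,lqb,vlll] add [qctwt] -> 7 lines: hsbyl qctwt iwc jcw cpe cieq rtn
Hunk 6: at line 3 remove [jcw] add [lyumw] -> 7 lines: hsbyl qctwt iwc lyumw cpe cieq rtn

Answer: hsbyl
qctwt
iwc
lyumw
cpe
cieq
rtn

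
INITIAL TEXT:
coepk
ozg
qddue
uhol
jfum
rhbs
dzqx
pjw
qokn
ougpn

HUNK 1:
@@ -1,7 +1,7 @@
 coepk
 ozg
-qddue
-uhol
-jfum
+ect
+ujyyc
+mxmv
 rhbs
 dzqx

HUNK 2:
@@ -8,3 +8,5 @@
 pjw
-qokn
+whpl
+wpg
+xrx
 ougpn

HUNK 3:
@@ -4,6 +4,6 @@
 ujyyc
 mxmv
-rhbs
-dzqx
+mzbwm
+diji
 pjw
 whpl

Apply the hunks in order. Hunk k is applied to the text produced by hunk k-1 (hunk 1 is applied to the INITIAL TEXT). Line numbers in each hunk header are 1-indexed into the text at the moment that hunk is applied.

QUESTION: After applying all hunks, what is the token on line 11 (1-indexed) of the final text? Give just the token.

Answer: xrx

Derivation:
Hunk 1: at line 1 remove [qddue,uhol,jfum] add [ect,ujyyc,mxmv] -> 10 lines: coepk ozg ect ujyyc mxmv rhbs dzqx pjw qokn ougpn
Hunk 2: at line 8 remove [qokn] add [whpl,wpg,xrx] -> 12 lines: coepk ozg ect ujyyc mxmv rhbs dzqx pjw whpl wpg xrx ougpn
Hunk 3: at line 4 remove [rhbs,dzqx] add [mzbwm,diji] -> 12 lines: coepk ozg ect ujyyc mxmv mzbwm diji pjw whpl wpg xrx ougpn
Final line 11: xrx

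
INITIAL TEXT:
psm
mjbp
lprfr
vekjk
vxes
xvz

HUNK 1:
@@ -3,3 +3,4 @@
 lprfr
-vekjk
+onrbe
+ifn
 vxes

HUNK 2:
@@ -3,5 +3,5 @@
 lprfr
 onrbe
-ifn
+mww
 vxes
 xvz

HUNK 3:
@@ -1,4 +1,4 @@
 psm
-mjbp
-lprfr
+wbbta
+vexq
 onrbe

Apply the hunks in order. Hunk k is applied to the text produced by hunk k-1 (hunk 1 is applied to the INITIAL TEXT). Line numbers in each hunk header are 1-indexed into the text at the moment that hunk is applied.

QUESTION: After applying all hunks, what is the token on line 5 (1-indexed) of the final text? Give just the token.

Answer: mww

Derivation:
Hunk 1: at line 3 remove [vekjk] add [onrbe,ifn] -> 7 lines: psm mjbp lprfr onrbe ifn vxes xvz
Hunk 2: at line 3 remove [ifn] add [mww] -> 7 lines: psm mjbp lprfr onrbe mww vxes xvz
Hunk 3: at line 1 remove [mjbp,lprfr] add [wbbta,vexq] -> 7 lines: psm wbbta vexq onrbe mww vxes xvz
Final line 5: mww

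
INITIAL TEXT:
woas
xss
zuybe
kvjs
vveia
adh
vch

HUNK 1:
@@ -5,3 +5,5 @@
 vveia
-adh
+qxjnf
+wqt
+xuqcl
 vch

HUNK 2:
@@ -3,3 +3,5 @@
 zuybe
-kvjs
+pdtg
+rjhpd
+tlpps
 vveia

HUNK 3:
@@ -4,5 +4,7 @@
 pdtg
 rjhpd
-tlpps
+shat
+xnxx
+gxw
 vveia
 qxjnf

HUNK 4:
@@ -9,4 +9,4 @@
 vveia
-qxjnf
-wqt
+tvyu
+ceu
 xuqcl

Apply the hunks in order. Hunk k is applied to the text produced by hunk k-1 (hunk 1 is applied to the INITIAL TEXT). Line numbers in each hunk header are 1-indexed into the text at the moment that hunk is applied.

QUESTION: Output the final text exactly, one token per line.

Answer: woas
xss
zuybe
pdtg
rjhpd
shat
xnxx
gxw
vveia
tvyu
ceu
xuqcl
vch

Derivation:
Hunk 1: at line 5 remove [adh] add [qxjnf,wqt,xuqcl] -> 9 lines: woas xss zuybe kvjs vveia qxjnf wqt xuqcl vch
Hunk 2: at line 3 remove [kvjs] add [pdtg,rjhpd,tlpps] -> 11 lines: woas xss zuybe pdtg rjhpd tlpps vveia qxjnf wqt xuqcl vch
Hunk 3: at line 4 remove [tlpps] add [shat,xnxx,gxw] -> 13 lines: woas xss zuybe pdtg rjhpd shat xnxx gxw vveia qxjnf wqt xuqcl vch
Hunk 4: at line 9 remove [qxjnf,wqt] add [tvyu,ceu] -> 13 lines: woas xss zuybe pdtg rjhpd shat xnxx gxw vveia tvyu ceu xuqcl vch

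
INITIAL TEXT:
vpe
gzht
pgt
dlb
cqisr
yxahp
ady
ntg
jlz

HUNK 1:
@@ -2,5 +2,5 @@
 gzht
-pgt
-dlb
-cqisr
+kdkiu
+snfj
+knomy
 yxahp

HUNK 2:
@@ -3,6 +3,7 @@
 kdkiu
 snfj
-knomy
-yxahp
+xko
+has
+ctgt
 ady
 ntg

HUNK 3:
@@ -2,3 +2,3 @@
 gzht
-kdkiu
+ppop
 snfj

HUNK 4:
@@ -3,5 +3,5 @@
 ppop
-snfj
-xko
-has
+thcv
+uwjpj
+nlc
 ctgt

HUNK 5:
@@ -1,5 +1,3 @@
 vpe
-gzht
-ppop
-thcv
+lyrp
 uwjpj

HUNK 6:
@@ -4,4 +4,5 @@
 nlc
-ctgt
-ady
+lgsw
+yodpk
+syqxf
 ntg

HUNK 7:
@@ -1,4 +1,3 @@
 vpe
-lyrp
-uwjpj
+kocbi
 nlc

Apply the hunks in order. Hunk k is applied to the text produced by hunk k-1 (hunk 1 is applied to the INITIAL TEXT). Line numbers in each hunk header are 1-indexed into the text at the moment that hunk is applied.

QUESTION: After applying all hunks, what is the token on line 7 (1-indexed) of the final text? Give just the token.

Answer: ntg

Derivation:
Hunk 1: at line 2 remove [pgt,dlb,cqisr] add [kdkiu,snfj,knomy] -> 9 lines: vpe gzht kdkiu snfj knomy yxahp ady ntg jlz
Hunk 2: at line 3 remove [knomy,yxahp] add [xko,has,ctgt] -> 10 lines: vpe gzht kdkiu snfj xko has ctgt ady ntg jlz
Hunk 3: at line 2 remove [kdkiu] add [ppop] -> 10 lines: vpe gzht ppop snfj xko has ctgt ady ntg jlz
Hunk 4: at line 3 remove [snfj,xko,has] add [thcv,uwjpj,nlc] -> 10 lines: vpe gzht ppop thcv uwjpj nlc ctgt ady ntg jlz
Hunk 5: at line 1 remove [gzht,ppop,thcv] add [lyrp] -> 8 lines: vpe lyrp uwjpj nlc ctgt ady ntg jlz
Hunk 6: at line 4 remove [ctgt,ady] add [lgsw,yodpk,syqxf] -> 9 lines: vpe lyrp uwjpj nlc lgsw yodpk syqxf ntg jlz
Hunk 7: at line 1 remove [lyrp,uwjpj] add [kocbi] -> 8 lines: vpe kocbi nlc lgsw yodpk syqxf ntg jlz
Final line 7: ntg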